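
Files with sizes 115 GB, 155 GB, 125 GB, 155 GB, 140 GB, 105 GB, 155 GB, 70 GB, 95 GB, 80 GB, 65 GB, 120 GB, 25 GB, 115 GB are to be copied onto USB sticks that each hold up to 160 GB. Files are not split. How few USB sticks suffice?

11

Total = 155 + 155 + 155 + 140 + 125 + 120 + 115 + 115 + 105 + 95 + 80 + 70 + 65 + 25 = 1520 GB.
Lower bound: ⌈1520/160⌉ = 10 USB sticks.
A packing using 11 USB sticks:
  USB stick 1: 155 = 155
  USB stick 2: 155 = 155
  USB stick 3: 155 = 155
  USB stick 4: 140 = 140
  USB stick 5: 125 + 25 = 150
  USB stick 6: 120 = 120
  USB stick 7: 115 = 115
  USB stick 8: 115 = 115
  USB stick 9: 105 = 105
  USB stick 10: 95 + 65 = 160
  USB stick 11: 80 + 70 = 150
No arrangement into 10 USB sticks stays within capacity, so 11 is optimal.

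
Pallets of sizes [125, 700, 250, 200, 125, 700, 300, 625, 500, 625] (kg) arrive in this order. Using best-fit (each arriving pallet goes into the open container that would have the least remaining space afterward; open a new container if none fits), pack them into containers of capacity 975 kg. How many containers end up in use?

  125 → container 1 (new)  [load 125/975]
  700 → container 1  [load 825/975]
  250 → container 2 (new)  [load 250/975]
  200 → container 2  [load 450/975]
  125 → container 1  [load 950/975]
  700 → container 3 (new)  [load 700/975]
  300 → container 2  [load 750/975]
  625 → container 4 (new)  [load 625/975]
  500 → container 5 (new)  [load 500/975]
  625 → container 6 (new)  [load 625/975]
6 containers opened.

6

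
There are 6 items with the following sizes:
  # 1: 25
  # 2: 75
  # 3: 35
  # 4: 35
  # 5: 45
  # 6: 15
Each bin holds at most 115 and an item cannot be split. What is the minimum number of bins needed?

2

Total = 75 + 45 + 35 + 35 + 25 + 15 = 230.
Lower bound: ⌈230/115⌉ = 2 bins.
A packing using 2 bins:
  bin 1: 75 + 25 + 15 = 115
  bin 2: 45 + 35 + 35 = 115
This matches the lower bound, so 2 is optimal.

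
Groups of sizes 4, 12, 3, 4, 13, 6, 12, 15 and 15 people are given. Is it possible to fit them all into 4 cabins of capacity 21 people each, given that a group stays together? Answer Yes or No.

Total = 84 people; ⌈84/21⌉ = 4.
5 groups each exceed half the capacity and cannot share a cabin, forcing at least 5 cabins.
At least 5 cabins are required, but only 4 are allowed.

No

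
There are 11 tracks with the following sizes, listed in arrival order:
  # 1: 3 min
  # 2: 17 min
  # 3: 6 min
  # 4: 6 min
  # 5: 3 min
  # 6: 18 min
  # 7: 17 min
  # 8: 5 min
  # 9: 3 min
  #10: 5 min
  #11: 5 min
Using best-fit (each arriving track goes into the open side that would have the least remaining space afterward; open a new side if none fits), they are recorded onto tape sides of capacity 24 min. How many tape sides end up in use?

  3 → side 1 (new)  [load 3/24]
  17 → side 1  [load 20/24]
  6 → side 2 (new)  [load 6/24]
  6 → side 2  [load 12/24]
  3 → side 1  [load 23/24]
  18 → side 3 (new)  [load 18/24]
  17 → side 4 (new)  [load 17/24]
  5 → side 3  [load 23/24]
  3 → side 4  [load 20/24]
  5 → side 2  [load 17/24]
  5 → side 2  [load 22/24]
4 tape sides opened.

4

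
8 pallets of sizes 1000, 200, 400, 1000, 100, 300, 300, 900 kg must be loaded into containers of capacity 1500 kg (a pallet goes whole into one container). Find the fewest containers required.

Total = 1000 + 1000 + 900 + 400 + 300 + 300 + 200 + 100 = 4200 kg.
Lower bound: ⌈4200/1500⌉ = 3 containers.
A packing using 3 containers:
  container 1: 1000 + 400 + 100 = 1500
  container 2: 1000 + 300 + 200 = 1500
  container 3: 900 + 300 = 1200
This matches the lower bound, so 3 is optimal.

3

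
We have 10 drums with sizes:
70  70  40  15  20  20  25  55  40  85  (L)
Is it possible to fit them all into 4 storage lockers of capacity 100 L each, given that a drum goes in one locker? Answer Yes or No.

No

Total = 440 L; ⌈440/100⌉ = 5.
At least 5 storage lockers are required, but only 4 are allowed.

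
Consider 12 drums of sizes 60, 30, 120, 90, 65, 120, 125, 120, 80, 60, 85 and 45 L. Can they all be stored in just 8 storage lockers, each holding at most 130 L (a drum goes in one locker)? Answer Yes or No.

Total = 1000 L; ⌈1000/130⌉ = 8.
The bound of 8 does not rule out 8, but exhaustive search shows no assignment into 8 storage lockers of capacity 130 L exists — the minimum is 9.

No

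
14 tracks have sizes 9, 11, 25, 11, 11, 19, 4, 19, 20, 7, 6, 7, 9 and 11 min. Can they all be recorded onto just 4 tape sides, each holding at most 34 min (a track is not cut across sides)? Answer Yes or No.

Total = 169 min; ⌈169/34⌉ = 5.
At least 5 tape sides are required, but only 4 are allowed.

No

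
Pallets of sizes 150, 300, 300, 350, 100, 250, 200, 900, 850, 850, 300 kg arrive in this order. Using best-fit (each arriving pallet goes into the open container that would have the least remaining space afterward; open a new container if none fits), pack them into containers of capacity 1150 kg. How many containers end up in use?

  150 → container 1 (new)  [load 150/1150]
  300 → container 1  [load 450/1150]
  300 → container 1  [load 750/1150]
  350 → container 1  [load 1100/1150]
  100 → container 2 (new)  [load 100/1150]
  250 → container 2  [load 350/1150]
  200 → container 2  [load 550/1150]
  900 → container 3 (new)  [load 900/1150]
  850 → container 4 (new)  [load 850/1150]
  850 → container 5 (new)  [load 850/1150]
  300 → container 4  [load 1150/1150]
5 containers opened.

5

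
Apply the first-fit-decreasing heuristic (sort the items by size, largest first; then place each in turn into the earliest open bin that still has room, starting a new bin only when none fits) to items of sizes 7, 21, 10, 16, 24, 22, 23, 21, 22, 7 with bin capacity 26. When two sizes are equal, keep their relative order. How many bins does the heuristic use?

Sorted descending: 24, 23, 22, 22, 21, 21, 16, 10, 7, 7.
  24 → bin 1 (new)  [load 24/26]
  23 → bin 2 (new)  [load 23/26]
  22 → bin 3 (new)  [load 22/26]
  22 → bin 4 (new)  [load 22/26]
  21 → bin 5 (new)  [load 21/26]
  21 → bin 6 (new)  [load 21/26]
  16 → bin 7 (new)  [load 16/26]
  10 → bin 7  [load 26/26]
  7 → bin 8 (new)  [load 7/26]
  7 → bin 8  [load 14/26]
8 bins opened.

8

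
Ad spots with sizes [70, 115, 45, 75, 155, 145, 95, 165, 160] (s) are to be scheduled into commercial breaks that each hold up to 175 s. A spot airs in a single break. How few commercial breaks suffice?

Total = 165 + 160 + 155 + 145 + 115 + 95 + 75 + 70 + 45 = 1025 s.
Lower bound: ⌈1025/175⌉ = 6 commercial breaks.
A packing using 7 commercial breaks:
  break 1: 165 = 165
  break 2: 160 = 160
  break 3: 155 = 155
  break 4: 145 = 145
  break 5: 115 + 45 = 160
  break 6: 95 + 75 = 170
  break 7: 70 = 70
No arrangement into 6 commercial breaks stays within capacity, so 7 is optimal.

7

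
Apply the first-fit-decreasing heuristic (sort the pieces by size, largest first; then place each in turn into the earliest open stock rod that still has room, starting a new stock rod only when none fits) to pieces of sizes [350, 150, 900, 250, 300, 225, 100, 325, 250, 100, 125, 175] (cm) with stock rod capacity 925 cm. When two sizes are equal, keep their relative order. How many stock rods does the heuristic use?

Sorted descending: 900, 350, 325, 300, 250, 250, 225, 175, 150, 125, 100, 100.
  900 → stock rod 1 (new)  [load 900/925]
  350 → stock rod 2 (new)  [load 350/925]
  325 → stock rod 2  [load 675/925]
  300 → stock rod 3 (new)  [load 300/925]
  250 → stock rod 2  [load 925/925]
  250 → stock rod 3  [load 550/925]
  225 → stock rod 3  [load 775/925]
  175 → stock rod 4 (new)  [load 175/925]
  150 → stock rod 3  [load 925/925]
  125 → stock rod 4  [load 300/925]
  100 → stock rod 4  [load 400/925]
  100 → stock rod 4  [load 500/925]
4 stock rods opened.

4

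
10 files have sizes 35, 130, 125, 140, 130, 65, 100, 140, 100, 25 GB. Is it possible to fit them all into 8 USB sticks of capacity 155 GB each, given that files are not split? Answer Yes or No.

Yes

A valid assignment using 8 USB sticks:
  USB stick 1: 140 = 140
  USB stick 2: 140 = 140
  USB stick 3: 130 + 25 = 155
  USB stick 4: 130 = 130
  USB stick 5: 125 = 125
  USB stick 6: 100 + 35 = 135
  USB stick 7: 100 = 100
  USB stick 8: 65 = 65
Every load is within 155 GB, so 8 USB sticks suffice.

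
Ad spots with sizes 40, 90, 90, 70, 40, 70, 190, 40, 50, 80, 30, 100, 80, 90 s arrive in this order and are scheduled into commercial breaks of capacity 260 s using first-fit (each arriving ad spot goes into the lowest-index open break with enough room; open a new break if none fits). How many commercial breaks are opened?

  40 → break 1 (new)  [load 40/260]
  90 → break 1  [load 130/260]
  90 → break 1  [load 220/260]
  70 → break 2 (new)  [load 70/260]
  40 → break 1  [load 260/260]
  70 → break 2  [load 140/260]
  190 → break 3 (new)  [load 190/260]
  40 → break 2  [load 180/260]
  50 → break 2  [load 230/260]
  80 → break 4 (new)  [load 80/260]
  30 → break 2  [load 260/260]
  100 → break 4  [load 180/260]
  80 → break 4  [load 260/260]
  90 → break 5 (new)  [load 90/260]
5 commercial breaks opened.

5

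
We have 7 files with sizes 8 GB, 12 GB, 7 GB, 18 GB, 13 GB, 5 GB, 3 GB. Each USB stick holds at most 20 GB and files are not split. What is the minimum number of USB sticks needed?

Total = 18 + 13 + 12 + 8 + 7 + 5 + 3 = 66 GB.
Lower bound: ⌈66/20⌉ = 4 USB sticks.
A packing using 4 USB sticks:
  USB stick 1: 18 = 18
  USB stick 2: 13 + 7 = 20
  USB stick 3: 12 + 8 = 20
  USB stick 4: 5 + 3 = 8
This matches the lower bound, so 4 is optimal.

4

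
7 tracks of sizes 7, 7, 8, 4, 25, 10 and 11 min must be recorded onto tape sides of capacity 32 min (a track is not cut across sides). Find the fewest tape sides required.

3

Total = 25 + 11 + 10 + 8 + 7 + 7 + 4 = 72 min.
Lower bound: ⌈72/32⌉ = 3 tape sides.
A packing using 3 tape sides:
  side 1: 25 + 7 = 32
  side 2: 11 + 10 + 8 = 29
  side 3: 7 + 4 = 11
This matches the lower bound, so 3 is optimal.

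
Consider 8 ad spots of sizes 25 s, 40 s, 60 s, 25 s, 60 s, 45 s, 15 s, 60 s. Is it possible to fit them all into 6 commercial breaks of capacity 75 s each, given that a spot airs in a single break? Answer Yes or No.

A valid assignment using 5 commercial breaks:
  break 1: 60 + 15 = 75
  break 2: 60 = 60
  break 3: 60 = 60
  break 4: 45 + 25 = 70
  break 5: 40 + 25 = 65
That uses only 5 ≤ 6, so 6 commercial breaks are enough.

Yes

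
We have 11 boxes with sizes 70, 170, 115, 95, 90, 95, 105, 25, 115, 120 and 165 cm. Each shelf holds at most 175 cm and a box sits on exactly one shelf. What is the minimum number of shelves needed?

Total = 170 + 165 + 120 + 115 + 115 + 105 + 95 + 95 + 90 + 70 + 25 = 1165 cm.
Lower bound: ⌈1165/175⌉ = 7 shelves.
Also, 9 boxes each exceed 175/2 cm, and no two of those can share a shelf, so at least 9 shelves are needed.
A packing using 9 shelves:
  shelf 1: 170 = 170
  shelf 2: 165 = 165
  shelf 3: 120 + 25 = 145
  shelf 4: 115 = 115
  shelf 5: 115 = 115
  shelf 6: 105 + 70 = 175
  shelf 7: 95 = 95
  shelf 8: 95 = 95
  shelf 9: 90 = 90
This matches the lower bound, so 9 is optimal.

9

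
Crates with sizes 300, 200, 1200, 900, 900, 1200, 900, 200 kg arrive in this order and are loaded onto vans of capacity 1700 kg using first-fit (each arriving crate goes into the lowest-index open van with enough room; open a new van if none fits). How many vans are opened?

  300 → van 1 (new)  [load 300/1700]
  200 → van 1  [load 500/1700]
  1200 → van 1  [load 1700/1700]
  900 → van 2 (new)  [load 900/1700]
  900 → van 3 (new)  [load 900/1700]
  1200 → van 4 (new)  [load 1200/1700]
  900 → van 5 (new)  [load 900/1700]
  200 → van 2  [load 1100/1700]
5 vans opened.

5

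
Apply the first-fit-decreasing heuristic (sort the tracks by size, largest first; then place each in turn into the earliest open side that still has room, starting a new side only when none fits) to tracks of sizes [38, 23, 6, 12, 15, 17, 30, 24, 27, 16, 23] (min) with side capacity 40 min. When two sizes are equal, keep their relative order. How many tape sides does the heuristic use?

Sorted descending: 38, 30, 27, 24, 23, 23, 17, 16, 15, 12, 6.
  38 → side 1 (new)  [load 38/40]
  30 → side 2 (new)  [load 30/40]
  27 → side 3 (new)  [load 27/40]
  24 → side 4 (new)  [load 24/40]
  23 → side 5 (new)  [load 23/40]
  23 → side 6 (new)  [load 23/40]
  17 → side 5  [load 40/40]
  16 → side 4  [load 40/40]
  15 → side 6  [load 38/40]
  12 → side 3  [load 39/40]
  6 → side 2  [load 36/40]
6 tape sides opened.

6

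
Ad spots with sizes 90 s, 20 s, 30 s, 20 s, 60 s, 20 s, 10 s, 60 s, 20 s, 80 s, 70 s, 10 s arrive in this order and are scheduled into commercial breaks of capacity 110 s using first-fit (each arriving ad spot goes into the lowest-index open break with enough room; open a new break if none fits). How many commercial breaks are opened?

  90 → break 1 (new)  [load 90/110]
  20 → break 1  [load 110/110]
  30 → break 2 (new)  [load 30/110]
  20 → break 2  [load 50/110]
  60 → break 2  [load 110/110]
  20 → break 3 (new)  [load 20/110]
  10 → break 3  [load 30/110]
  60 → break 3  [load 90/110]
  20 → break 3  [load 110/110]
  80 → break 4 (new)  [load 80/110]
  70 → break 5 (new)  [load 70/110]
  10 → break 4  [load 90/110]
5 commercial breaks opened.

5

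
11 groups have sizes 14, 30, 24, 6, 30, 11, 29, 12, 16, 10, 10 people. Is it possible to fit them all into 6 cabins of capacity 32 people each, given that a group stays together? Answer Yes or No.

Total = 192 people; ⌈192/32⌉ = 6.
The bound of 6 does not rule out 6, but exhaustive search shows no assignment into 6 cabins of capacity 32 people exists — the minimum is 7.

No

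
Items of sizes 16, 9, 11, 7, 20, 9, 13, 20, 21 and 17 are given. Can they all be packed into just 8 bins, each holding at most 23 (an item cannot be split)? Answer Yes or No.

A valid assignment using 7 bins:
  bin 1: 21 = 21
  bin 2: 20 = 20
  bin 3: 20 = 20
  bin 4: 17 = 17
  bin 5: 16 + 7 = 23
  bin 6: 13 + 9 = 22
  bin 7: 11 + 9 = 20
That uses only 7 ≤ 8, so 8 bins are enough.

Yes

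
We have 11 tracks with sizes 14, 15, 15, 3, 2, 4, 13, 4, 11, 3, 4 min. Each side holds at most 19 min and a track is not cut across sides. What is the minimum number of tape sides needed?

5

Total = 15 + 15 + 14 + 13 + 11 + 4 + 4 + 4 + 3 + 3 + 2 = 88 min.
Lower bound: ⌈88/19⌉ = 5 tape sides.
A packing using 5 tape sides:
  side 1: 15 + 4 = 19
  side 2: 15 + 4 = 19
  side 3: 14 + 4 = 18
  side 4: 13 + 3 + 3 = 19
  side 5: 11 + 2 = 13
This matches the lower bound, so 5 is optimal.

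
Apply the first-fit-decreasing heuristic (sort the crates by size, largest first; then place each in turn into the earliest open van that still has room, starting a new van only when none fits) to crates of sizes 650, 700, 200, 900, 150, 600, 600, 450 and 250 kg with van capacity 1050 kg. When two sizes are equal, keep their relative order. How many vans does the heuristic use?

5

Sorted descending: 900, 700, 650, 600, 600, 450, 250, 200, 150.
  900 → van 1 (new)  [load 900/1050]
  700 → van 2 (new)  [load 700/1050]
  650 → van 3 (new)  [load 650/1050]
  600 → van 4 (new)  [load 600/1050]
  600 → van 5 (new)  [load 600/1050]
  450 → van 4  [load 1050/1050]
  250 → van 2  [load 950/1050]
  200 → van 3  [load 850/1050]
  150 → van 1  [load 1050/1050]
5 vans opened.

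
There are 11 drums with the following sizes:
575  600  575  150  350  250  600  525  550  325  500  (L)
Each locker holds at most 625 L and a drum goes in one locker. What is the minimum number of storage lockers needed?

Total = 600 + 600 + 575 + 575 + 550 + 525 + 500 + 350 + 325 + 250 + 150 = 5000 L.
Lower bound: ⌈5000/625⌉ = 8 storage lockers.
Also, 9 drums each exceed 625/2 L, and no two of those can share a locker, so at least 9 storage lockers are needed.
A packing using 9 storage lockers:
  locker 1: 600 = 600
  locker 2: 600 = 600
  locker 3: 575 = 575
  locker 4: 575 = 575
  locker 5: 550 = 550
  locker 6: 525 = 525
  locker 7: 500 = 500
  locker 8: 350 + 250 = 600
  locker 9: 325 + 150 = 475
This matches the lower bound, so 9 is optimal.

9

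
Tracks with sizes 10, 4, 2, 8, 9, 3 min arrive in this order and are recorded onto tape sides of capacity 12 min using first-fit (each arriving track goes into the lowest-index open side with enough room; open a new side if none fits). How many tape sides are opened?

3

  10 → side 1 (new)  [load 10/12]
  4 → side 2 (new)  [load 4/12]
  2 → side 1  [load 12/12]
  8 → side 2  [load 12/12]
  9 → side 3 (new)  [load 9/12]
  3 → side 3  [load 12/12]
3 tape sides opened.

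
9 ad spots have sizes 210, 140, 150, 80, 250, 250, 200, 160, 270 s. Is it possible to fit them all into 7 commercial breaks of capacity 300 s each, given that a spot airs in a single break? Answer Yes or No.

A valid assignment using 7 commercial breaks:
  break 1: 270 = 270
  break 2: 250 = 250
  break 3: 250 = 250
  break 4: 210 + 80 = 290
  break 5: 200 = 200
  break 6: 160 + 140 = 300
  break 7: 150 = 150
Every load is within 300 s, so 7 commercial breaks suffice.

Yes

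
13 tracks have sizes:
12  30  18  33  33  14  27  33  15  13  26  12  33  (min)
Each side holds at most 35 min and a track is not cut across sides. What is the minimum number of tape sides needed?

Total = 33 + 33 + 33 + 33 + 30 + 27 + 26 + 18 + 15 + 14 + 13 + 12 + 12 = 299 min.
Lower bound: ⌈299/35⌉ = 9 tape sides.
A packing using 10 tape sides:
  side 1: 33 = 33
  side 2: 33 = 33
  side 3: 33 = 33
  side 4: 33 = 33
  side 5: 30 = 30
  side 6: 27 = 27
  side 7: 26 = 26
  side 8: 18 + 15 = 33
  side 9: 14 + 13 = 27
  side 10: 12 + 12 = 24
No arrangement into 9 tape sides stays within capacity, so 10 is optimal.

10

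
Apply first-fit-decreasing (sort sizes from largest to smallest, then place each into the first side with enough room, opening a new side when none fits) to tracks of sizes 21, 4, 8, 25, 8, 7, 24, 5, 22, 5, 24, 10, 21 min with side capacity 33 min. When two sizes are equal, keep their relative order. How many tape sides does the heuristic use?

6

Sorted descending: 25, 24, 24, 22, 21, 21, 10, 8, 8, 7, 5, 5, 4.
  25 → side 1 (new)  [load 25/33]
  24 → side 2 (new)  [load 24/33]
  24 → side 3 (new)  [load 24/33]
  22 → side 4 (new)  [load 22/33]
  21 → side 5 (new)  [load 21/33]
  21 → side 6 (new)  [load 21/33]
  10 → side 4  [load 32/33]
  8 → side 1  [load 33/33]
  8 → side 2  [load 32/33]
  7 → side 3  [load 31/33]
  5 → side 5  [load 26/33]
  5 → side 5  [load 31/33]
  4 → side 6  [load 25/33]
6 tape sides opened.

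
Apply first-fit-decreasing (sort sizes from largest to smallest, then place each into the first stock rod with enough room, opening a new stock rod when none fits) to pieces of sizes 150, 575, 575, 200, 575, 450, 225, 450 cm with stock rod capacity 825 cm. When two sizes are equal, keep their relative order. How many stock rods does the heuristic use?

Sorted descending: 575, 575, 575, 450, 450, 225, 200, 150.
  575 → stock rod 1 (new)  [load 575/825]
  575 → stock rod 2 (new)  [load 575/825]
  575 → stock rod 3 (new)  [load 575/825]
  450 → stock rod 4 (new)  [load 450/825]
  450 → stock rod 5 (new)  [load 450/825]
  225 → stock rod 1  [load 800/825]
  200 → stock rod 2  [load 775/825]
  150 → stock rod 3  [load 725/825]
5 stock rods opened.

5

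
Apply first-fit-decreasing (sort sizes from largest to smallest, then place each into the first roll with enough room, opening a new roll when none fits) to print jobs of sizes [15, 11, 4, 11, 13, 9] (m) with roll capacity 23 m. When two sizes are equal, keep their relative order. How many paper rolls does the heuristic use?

Sorted descending: 15, 13, 11, 11, 9, 4.
  15 → roll 1 (new)  [load 15/23]
  13 → roll 2 (new)  [load 13/23]
  11 → roll 3 (new)  [load 11/23]
  11 → roll 3  [load 22/23]
  9 → roll 2  [load 22/23]
  4 → roll 1  [load 19/23]
3 paper rolls opened.

3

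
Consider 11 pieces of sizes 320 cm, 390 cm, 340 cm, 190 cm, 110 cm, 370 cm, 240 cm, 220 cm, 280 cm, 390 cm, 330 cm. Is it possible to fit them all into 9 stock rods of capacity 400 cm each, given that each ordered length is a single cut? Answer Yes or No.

Total = 3180 cm; ⌈3180/400⌉ = 8.
9 pieces each exceed half the capacity and cannot share a stock rod, forcing at least 9 stock rods.
The bound of 9 does not rule out 9, but exhaustive search shows no assignment into 9 stock rods of capacity 400 cm exists — the minimum is 10.

No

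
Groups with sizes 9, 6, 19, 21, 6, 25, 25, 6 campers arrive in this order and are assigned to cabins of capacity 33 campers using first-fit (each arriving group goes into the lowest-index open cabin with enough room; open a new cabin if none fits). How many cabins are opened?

5

  9 → cabin 1 (new)  [load 9/33]
  6 → cabin 1  [load 15/33]
  19 → cabin 2 (new)  [load 19/33]
  21 → cabin 3 (new)  [load 21/33]
  6 → cabin 1  [load 21/33]
  25 → cabin 4 (new)  [load 25/33]
  25 → cabin 5 (new)  [load 25/33]
  6 → cabin 1  [load 27/33]
5 cabins opened.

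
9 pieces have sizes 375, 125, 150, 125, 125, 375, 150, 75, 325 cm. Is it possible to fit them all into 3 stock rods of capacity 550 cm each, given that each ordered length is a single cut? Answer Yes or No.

Total = 1825 cm; ⌈1825/550⌉ = 4.
At least 4 stock rods are required, but only 3 are allowed.

No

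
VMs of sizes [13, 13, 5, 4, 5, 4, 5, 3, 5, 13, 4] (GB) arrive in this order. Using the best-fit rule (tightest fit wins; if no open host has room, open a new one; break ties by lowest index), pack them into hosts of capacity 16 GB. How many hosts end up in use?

6

  13 → host 1 (new)  [load 13/16]
  13 → host 2 (new)  [load 13/16]
  5 → host 3 (new)  [load 5/16]
  4 → host 3  [load 9/16]
  5 → host 3  [load 14/16]
  4 → host 4 (new)  [load 4/16]
  5 → host 4  [load 9/16]
  3 → host 1  [load 16/16]
  5 → host 4  [load 14/16]
  13 → host 5 (new)  [load 13/16]
  4 → host 6 (new)  [load 4/16]
6 hosts opened.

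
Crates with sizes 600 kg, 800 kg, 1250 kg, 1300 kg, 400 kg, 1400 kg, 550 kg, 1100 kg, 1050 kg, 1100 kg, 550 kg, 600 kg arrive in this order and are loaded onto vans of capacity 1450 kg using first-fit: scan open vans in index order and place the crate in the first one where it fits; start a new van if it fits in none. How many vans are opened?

  600 → van 1 (new)  [load 600/1450]
  800 → van 1  [load 1400/1450]
  1250 → van 2 (new)  [load 1250/1450]
  1300 → van 3 (new)  [load 1300/1450]
  400 → van 4 (new)  [load 400/1450]
  1400 → van 5 (new)  [load 1400/1450]
  550 → van 4  [load 950/1450]
  1100 → van 6 (new)  [load 1100/1450]
  1050 → van 7 (new)  [load 1050/1450]
  1100 → van 8 (new)  [load 1100/1450]
  550 → van 9 (new)  [load 550/1450]
  600 → van 9  [load 1150/1450]
9 vans opened.

9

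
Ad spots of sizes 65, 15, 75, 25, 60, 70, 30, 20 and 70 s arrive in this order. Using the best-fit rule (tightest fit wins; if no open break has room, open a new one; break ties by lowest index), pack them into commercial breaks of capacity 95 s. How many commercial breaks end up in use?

6

  65 → break 1 (new)  [load 65/95]
  15 → break 1  [load 80/95]
  75 → break 2 (new)  [load 75/95]
  25 → break 3 (new)  [load 25/95]
  60 → break 3  [load 85/95]
  70 → break 4 (new)  [load 70/95]
  30 → break 5 (new)  [load 30/95]
  20 → break 2  [load 95/95]
  70 → break 6 (new)  [load 70/95]
6 commercial breaks opened.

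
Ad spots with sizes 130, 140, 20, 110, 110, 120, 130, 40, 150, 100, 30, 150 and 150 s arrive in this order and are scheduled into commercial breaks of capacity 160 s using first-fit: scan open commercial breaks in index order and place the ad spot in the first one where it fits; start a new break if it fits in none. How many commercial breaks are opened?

10

  130 → break 1 (new)  [load 130/160]
  140 → break 2 (new)  [load 140/160]
  20 → break 1  [load 150/160]
  110 → break 3 (new)  [load 110/160]
  110 → break 4 (new)  [load 110/160]
  120 → break 5 (new)  [load 120/160]
  130 → break 6 (new)  [load 130/160]
  40 → break 3  [load 150/160]
  150 → break 7 (new)  [load 150/160]
  100 → break 8 (new)  [load 100/160]
  30 → break 4  [load 140/160]
  150 → break 9 (new)  [load 150/160]
  150 → break 10 (new)  [load 150/160]
10 commercial breaks opened.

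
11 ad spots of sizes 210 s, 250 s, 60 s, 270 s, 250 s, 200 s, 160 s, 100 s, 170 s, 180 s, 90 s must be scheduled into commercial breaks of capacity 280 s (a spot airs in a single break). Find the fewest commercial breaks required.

Total = 270 + 250 + 250 + 210 + 200 + 180 + 170 + 160 + 100 + 90 + 60 = 1940 s.
Lower bound: ⌈1940/280⌉ = 7 commercial breaks.
Also, 8 ad spots each exceed 140 s, and no two of those can share a break, so at least 8 commercial breaks are needed.
A packing using 8 commercial breaks:
  break 1: 270 = 270
  break 2: 250 = 250
  break 3: 250 = 250
  break 4: 210 + 60 = 270
  break 5: 200 = 200
  break 6: 180 + 100 = 280
  break 7: 170 + 90 = 260
  break 8: 160 = 160
This matches the lower bound, so 8 is optimal.

8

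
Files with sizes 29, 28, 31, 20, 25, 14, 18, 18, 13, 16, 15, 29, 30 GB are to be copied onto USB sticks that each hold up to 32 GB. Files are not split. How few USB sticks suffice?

Total = 31 + 30 + 29 + 29 + 28 + 25 + 20 + 18 + 18 + 16 + 15 + 14 + 13 = 286 GB.
Lower bound: ⌈286/32⌉ = 9 USB sticks.
A packing using 10 USB sticks:
  USB stick 1: 31 = 31
  USB stick 2: 30 = 30
  USB stick 3: 29 = 29
  USB stick 4: 29 = 29
  USB stick 5: 28 = 28
  USB stick 6: 25 = 25
  USB stick 7: 20 = 20
  USB stick 8: 18 + 14 = 32
  USB stick 9: 18 + 13 = 31
  USB stick 10: 16 + 15 = 31
No arrangement into 9 USB sticks stays within capacity, so 10 is optimal.

10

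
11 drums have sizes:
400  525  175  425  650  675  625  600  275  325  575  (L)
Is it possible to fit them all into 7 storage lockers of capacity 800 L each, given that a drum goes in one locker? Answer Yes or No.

Total = 5250 L; ⌈5250/800⌉ = 7.
The bound of 7 does not rule out 7, but exhaustive search shows no assignment into 7 storage lockers of capacity 800 L exists — the minimum is 8.

No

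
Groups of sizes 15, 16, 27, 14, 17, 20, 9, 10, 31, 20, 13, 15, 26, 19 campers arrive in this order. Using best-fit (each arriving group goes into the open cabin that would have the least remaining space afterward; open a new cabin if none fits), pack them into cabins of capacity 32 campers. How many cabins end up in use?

9

  15 → cabin 1 (new)  [load 15/32]
  16 → cabin 1  [load 31/32]
  27 → cabin 2 (new)  [load 27/32]
  14 → cabin 3 (new)  [load 14/32]
  17 → cabin 3  [load 31/32]
  20 → cabin 4 (new)  [load 20/32]
  9 → cabin 4  [load 29/32]
  10 → cabin 5 (new)  [load 10/32]
  31 → cabin 6 (new)  [load 31/32]
  20 → cabin 5  [load 30/32]
  13 → cabin 7 (new)  [load 13/32]
  15 → cabin 7  [load 28/32]
  26 → cabin 8 (new)  [load 26/32]
  19 → cabin 9 (new)  [load 19/32]
9 cabins opened.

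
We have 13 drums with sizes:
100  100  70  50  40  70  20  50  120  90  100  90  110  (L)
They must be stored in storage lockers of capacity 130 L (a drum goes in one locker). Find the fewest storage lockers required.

9

Total = 120 + 110 + 100 + 100 + 100 + 90 + 90 + 70 + 70 + 50 + 50 + 40 + 20 = 1010 L.
Lower bound: ⌈1010/130⌉ = 8 storage lockers.
Also, 9 drums each exceed 65 L, and no two of those can share a locker, so at least 9 storage lockers are needed.
A packing using 9 storage lockers:
  locker 1: 120 = 120
  locker 2: 110 + 20 = 130
  locker 3: 100 = 100
  locker 4: 100 = 100
  locker 5: 100 = 100
  locker 6: 90 + 40 = 130
  locker 7: 90 = 90
  locker 8: 70 + 50 = 120
  locker 9: 70 + 50 = 120
This matches the lower bound, so 9 is optimal.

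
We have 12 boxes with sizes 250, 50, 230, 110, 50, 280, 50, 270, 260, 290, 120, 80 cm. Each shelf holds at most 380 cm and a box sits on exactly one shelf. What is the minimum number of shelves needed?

Total = 290 + 280 + 270 + 260 + 250 + 230 + 120 + 110 + 80 + 50 + 50 + 50 = 2040 cm.
Lower bound: ⌈2040/380⌉ = 6 shelves.
A packing using 6 shelves:
  shelf 1: 290 + 80 = 370
  shelf 2: 280 + 50 + 50 = 380
  shelf 3: 270 + 110 = 380
  shelf 4: 260 + 120 = 380
  shelf 5: 250 + 50 = 300
  shelf 6: 230 = 230
This matches the lower bound, so 6 is optimal.

6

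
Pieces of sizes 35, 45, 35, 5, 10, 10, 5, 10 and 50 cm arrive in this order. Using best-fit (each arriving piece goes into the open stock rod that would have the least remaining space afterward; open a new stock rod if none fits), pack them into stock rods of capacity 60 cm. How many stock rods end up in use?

  35 → stock rod 1 (new)  [load 35/60]
  45 → stock rod 2 (new)  [load 45/60]
  35 → stock rod 3 (new)  [load 35/60]
  5 → stock rod 2  [load 50/60]
  10 → stock rod 2  [load 60/60]
  10 → stock rod 1  [load 45/60]
  5 → stock rod 1  [load 50/60]
  10 → stock rod 1  [load 60/60]
  50 → stock rod 4 (new)  [load 50/60]
4 stock rods opened.

4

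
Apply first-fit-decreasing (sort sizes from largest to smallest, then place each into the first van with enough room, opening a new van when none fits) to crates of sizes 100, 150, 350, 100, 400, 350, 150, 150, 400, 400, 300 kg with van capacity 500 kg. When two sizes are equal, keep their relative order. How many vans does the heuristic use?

6

Sorted descending: 400, 400, 400, 350, 350, 300, 150, 150, 150, 100, 100.
  400 → van 1 (new)  [load 400/500]
  400 → van 2 (new)  [load 400/500]
  400 → van 3 (new)  [load 400/500]
  350 → van 4 (new)  [load 350/500]
  350 → van 5 (new)  [load 350/500]
  300 → van 6 (new)  [load 300/500]
  150 → van 4  [load 500/500]
  150 → van 5  [load 500/500]
  150 → van 6  [load 450/500]
  100 → van 1  [load 500/500]
  100 → van 2  [load 500/500]
6 vans opened.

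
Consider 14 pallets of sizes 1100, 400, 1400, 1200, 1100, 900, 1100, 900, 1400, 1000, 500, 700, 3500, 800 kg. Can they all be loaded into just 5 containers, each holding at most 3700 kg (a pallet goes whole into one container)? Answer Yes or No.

Yes

A valid assignment using 5 containers:
  container 1: 3500 = 3500
  container 2: 1400 + 1400 + 900 = 3700
  container 3: 1200 + 1100 + 1100 = 3400
  container 4: 1100 + 1000 + 900 + 700 = 3700
  container 5: 800 + 500 + 400 = 1700
Every load is within 3700 kg, so 5 containers suffice.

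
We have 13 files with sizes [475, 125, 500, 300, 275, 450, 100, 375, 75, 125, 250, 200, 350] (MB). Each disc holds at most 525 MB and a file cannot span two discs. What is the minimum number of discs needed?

Total = 500 + 475 + 450 + 375 + 350 + 300 + 275 + 250 + 200 + 125 + 125 + 100 + 75 = 3600 MB.
Lower bound: ⌈3600/525⌉ = 7 discs.
A packing using 8 discs:
  disc 1: 500 = 500
  disc 2: 475 = 475
  disc 3: 450 + 75 = 525
  disc 4: 375 + 125 = 500
  disc 5: 350 + 125 = 475
  disc 6: 300 + 200 = 500
  disc 7: 275 + 250 = 525
  disc 8: 100 = 100
No arrangement into 7 discs stays within capacity, so 8 is optimal.

8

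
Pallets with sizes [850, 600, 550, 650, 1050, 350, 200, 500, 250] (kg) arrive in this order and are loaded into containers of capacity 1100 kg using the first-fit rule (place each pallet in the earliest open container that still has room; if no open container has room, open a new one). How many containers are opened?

  850 → container 1 (new)  [load 850/1100]
  600 → container 2 (new)  [load 600/1100]
  550 → container 3 (new)  [load 550/1100]
  650 → container 4 (new)  [load 650/1100]
  1050 → container 5 (new)  [load 1050/1100]
  350 → container 2  [load 950/1100]
  200 → container 1  [load 1050/1100]
  500 → container 3  [load 1050/1100]
  250 → container 4  [load 900/1100]
5 containers opened.

5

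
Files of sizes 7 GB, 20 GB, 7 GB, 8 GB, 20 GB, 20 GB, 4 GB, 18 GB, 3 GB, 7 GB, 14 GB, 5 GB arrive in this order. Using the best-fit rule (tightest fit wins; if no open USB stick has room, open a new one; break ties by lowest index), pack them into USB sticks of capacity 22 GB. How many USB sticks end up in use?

  7 → USB stick 1 (new)  [load 7/22]
  20 → USB stick 2 (new)  [load 20/22]
  7 → USB stick 1  [load 14/22]
  8 → USB stick 1  [load 22/22]
  20 → USB stick 3 (new)  [load 20/22]
  20 → USB stick 4 (new)  [load 20/22]
  4 → USB stick 5 (new)  [load 4/22]
  18 → USB stick 5  [load 22/22]
  3 → USB stick 6 (new)  [load 3/22]
  7 → USB stick 6  [load 10/22]
  14 → USB stick 7 (new)  [load 14/22]
  5 → USB stick 7  [load 19/22]
7 USB sticks opened.

7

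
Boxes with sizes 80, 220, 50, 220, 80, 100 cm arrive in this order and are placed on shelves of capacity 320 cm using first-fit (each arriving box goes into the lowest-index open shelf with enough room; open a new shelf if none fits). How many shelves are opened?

3

  80 → shelf 1 (new)  [load 80/320]
  220 → shelf 1  [load 300/320]
  50 → shelf 2 (new)  [load 50/320]
  220 → shelf 2  [load 270/320]
  80 → shelf 3 (new)  [load 80/320]
  100 → shelf 3  [load 180/320]
3 shelves opened.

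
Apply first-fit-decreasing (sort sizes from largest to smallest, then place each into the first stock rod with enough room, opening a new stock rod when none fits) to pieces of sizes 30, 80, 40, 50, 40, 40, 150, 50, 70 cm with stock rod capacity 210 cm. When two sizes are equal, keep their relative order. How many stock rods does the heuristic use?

Sorted descending: 150, 80, 70, 50, 50, 40, 40, 40, 30.
  150 → stock rod 1 (new)  [load 150/210]
  80 → stock rod 2 (new)  [load 80/210]
  70 → stock rod 2  [load 150/210]
  50 → stock rod 1  [load 200/210]
  50 → stock rod 2  [load 200/210]
  40 → stock rod 3 (new)  [load 40/210]
  40 → stock rod 3  [load 80/210]
  40 → stock rod 3  [load 120/210]
  30 → stock rod 3  [load 150/210]
3 stock rods opened.

3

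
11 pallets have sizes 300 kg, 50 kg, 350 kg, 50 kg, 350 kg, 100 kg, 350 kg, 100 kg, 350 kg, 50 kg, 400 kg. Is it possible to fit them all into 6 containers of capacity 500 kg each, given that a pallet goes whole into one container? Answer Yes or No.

A valid assignment using 6 containers:
  container 1: 400 + 100 = 500
  container 2: 350 + 100 + 50 = 500
  container 3: 350 + 50 + 50 = 450
  container 4: 350 = 350
  container 5: 350 = 350
  container 6: 300 = 300
Every load is within 500 kg, so 6 containers suffice.

Yes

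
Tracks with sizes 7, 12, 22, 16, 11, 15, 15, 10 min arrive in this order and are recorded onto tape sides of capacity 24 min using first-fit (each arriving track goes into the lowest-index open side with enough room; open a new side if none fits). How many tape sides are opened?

6

  7 → side 1 (new)  [load 7/24]
  12 → side 1  [load 19/24]
  22 → side 2 (new)  [load 22/24]
  16 → side 3 (new)  [load 16/24]
  11 → side 4 (new)  [load 11/24]
  15 → side 5 (new)  [load 15/24]
  15 → side 6 (new)  [load 15/24]
  10 → side 4  [load 21/24]
6 tape sides opened.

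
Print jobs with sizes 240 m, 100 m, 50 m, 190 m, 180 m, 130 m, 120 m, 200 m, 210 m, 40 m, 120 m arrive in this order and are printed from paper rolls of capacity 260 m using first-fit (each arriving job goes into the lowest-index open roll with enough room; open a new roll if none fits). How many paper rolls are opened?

  240 → roll 1 (new)  [load 240/260]
  100 → roll 2 (new)  [load 100/260]
  50 → roll 2  [load 150/260]
  190 → roll 3 (new)  [load 190/260]
  180 → roll 4 (new)  [load 180/260]
  130 → roll 5 (new)  [load 130/260]
  120 → roll 5  [load 250/260]
  200 → roll 6 (new)  [load 200/260]
  210 → roll 7 (new)  [load 210/260]
  40 → roll 2  [load 190/260]
  120 → roll 8 (new)  [load 120/260]
8 paper rolls opened.

8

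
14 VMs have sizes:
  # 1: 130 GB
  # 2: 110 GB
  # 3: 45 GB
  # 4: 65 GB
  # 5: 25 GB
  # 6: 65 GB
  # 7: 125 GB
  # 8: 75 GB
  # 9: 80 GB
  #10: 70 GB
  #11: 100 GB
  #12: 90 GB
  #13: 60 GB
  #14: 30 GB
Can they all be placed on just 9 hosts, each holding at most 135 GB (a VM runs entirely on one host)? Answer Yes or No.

A valid assignment using 9 hosts:
  host 1: 130 = 130
  host 2: 125 = 125
  host 3: 110 + 25 = 135
  host 4: 100 + 30 = 130
  host 5: 90 + 45 = 135
  host 6: 80 = 80
  host 7: 75 + 60 = 135
  host 8: 70 + 65 = 135
  host 9: 65 = 65
Every load is within 135 GB, so 9 hosts suffice.

Yes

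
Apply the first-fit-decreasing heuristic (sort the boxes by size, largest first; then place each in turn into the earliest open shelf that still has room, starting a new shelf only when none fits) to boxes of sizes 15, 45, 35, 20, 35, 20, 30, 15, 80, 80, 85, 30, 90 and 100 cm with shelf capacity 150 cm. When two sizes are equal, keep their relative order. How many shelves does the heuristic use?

Sorted descending: 100, 90, 85, 80, 80, 45, 35, 35, 30, 30, 20, 20, 15, 15.
  100 → shelf 1 (new)  [load 100/150]
  90 → shelf 2 (new)  [load 90/150]
  85 → shelf 3 (new)  [load 85/150]
  80 → shelf 4 (new)  [load 80/150]
  80 → shelf 5 (new)  [load 80/150]
  45 → shelf 1  [load 145/150]
  35 → shelf 2  [load 125/150]
  35 → shelf 3  [load 120/150]
  30 → shelf 3  [load 150/150]
  30 → shelf 4  [load 110/150]
  20 → shelf 2  [load 145/150]
  20 → shelf 4  [load 130/150]
  15 → shelf 4  [load 145/150]
  15 → shelf 5  [load 95/150]
5 shelves opened.

5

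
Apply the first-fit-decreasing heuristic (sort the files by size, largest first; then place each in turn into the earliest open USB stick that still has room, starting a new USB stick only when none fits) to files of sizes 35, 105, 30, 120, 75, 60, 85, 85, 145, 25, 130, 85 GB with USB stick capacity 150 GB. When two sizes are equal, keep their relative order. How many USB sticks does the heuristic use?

8

Sorted descending: 145, 130, 120, 105, 85, 85, 85, 75, 60, 35, 30, 25.
  145 → USB stick 1 (new)  [load 145/150]
  130 → USB stick 2 (new)  [load 130/150]
  120 → USB stick 3 (new)  [load 120/150]
  105 → USB stick 4 (new)  [load 105/150]
  85 → USB stick 5 (new)  [load 85/150]
  85 → USB stick 6 (new)  [load 85/150]
  85 → USB stick 7 (new)  [load 85/150]
  75 → USB stick 8 (new)  [load 75/150]
  60 → USB stick 5  [load 145/150]
  35 → USB stick 4  [load 140/150]
  30 → USB stick 3  [load 150/150]
  25 → USB stick 6  [load 110/150]
8 USB sticks opened.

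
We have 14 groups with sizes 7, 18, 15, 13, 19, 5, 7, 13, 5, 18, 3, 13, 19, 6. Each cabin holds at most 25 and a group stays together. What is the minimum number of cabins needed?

8

Total = 19 + 19 + 18 + 18 + 15 + 13 + 13 + 13 + 7 + 7 + 6 + 5 + 5 + 3 = 161.
Lower bound: ⌈161/25⌉ = 7 cabins.
Also, 8 groups each exceed 25/2, and no two of those can share a cabin, so at least 8 cabins are needed.
A packing using 8 cabins:
  cabin 1: 19 + 6 = 25
  cabin 2: 19 + 5 = 24
  cabin 3: 18 + 7 = 25
  cabin 4: 18 + 7 = 25
  cabin 5: 15 + 5 + 3 = 23
  cabin 6: 13 = 13
  cabin 7: 13 = 13
  cabin 8: 13 = 13
This matches the lower bound, so 8 is optimal.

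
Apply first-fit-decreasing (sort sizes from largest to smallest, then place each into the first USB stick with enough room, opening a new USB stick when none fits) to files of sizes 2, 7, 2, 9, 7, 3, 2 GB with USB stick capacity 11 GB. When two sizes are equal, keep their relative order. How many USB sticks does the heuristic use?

Sorted descending: 9, 7, 7, 3, 2, 2, 2.
  9 → USB stick 1 (new)  [load 9/11]
  7 → USB stick 2 (new)  [load 7/11]
  7 → USB stick 3 (new)  [load 7/11]
  3 → USB stick 2  [load 10/11]
  2 → USB stick 1  [load 11/11]
  2 → USB stick 3  [load 9/11]
  2 → USB stick 3  [load 11/11]
3 USB sticks opened.

3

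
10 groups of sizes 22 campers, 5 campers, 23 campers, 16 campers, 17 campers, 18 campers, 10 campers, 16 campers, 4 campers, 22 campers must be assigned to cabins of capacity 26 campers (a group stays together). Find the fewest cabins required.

Total = 23 + 22 + 22 + 18 + 17 + 16 + 16 + 10 + 5 + 4 = 153 campers.
Lower bound: ⌈153/26⌉ = 6 cabins.
Also, 7 groups each exceed 13 campers, and no two of those can share a cabin, so at least 7 cabins are needed.
A packing using 7 cabins:
  cabin 1: 23 = 23
  cabin 2: 22 + 4 = 26
  cabin 3: 22 = 22
  cabin 4: 18 + 5 = 23
  cabin 5: 17 = 17
  cabin 6: 16 + 10 = 26
  cabin 7: 16 = 16
This matches the lower bound, so 7 is optimal.

7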